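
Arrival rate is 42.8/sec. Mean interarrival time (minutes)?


Mean interarrival time = 1/λ = 1/42.8 second = 0.02336 second
In minutes: 0.02336 × 0.0166667 = 0.0003894 min

Final: 0.0003894 min


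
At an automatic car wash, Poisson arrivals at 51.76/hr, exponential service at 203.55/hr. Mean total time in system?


W = 1/(μ−λ) = 1/(203.55 − 51.76) = 1/151.79 = 0.006588 hr

Final: 0.006588 hr


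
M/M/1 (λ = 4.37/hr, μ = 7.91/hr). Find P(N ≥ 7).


ρ = 4.37/7.91 = 0.5525
P(N ≥ n) = ρ^n = 0.5525^7 = 0.015708

Final: 0.015708


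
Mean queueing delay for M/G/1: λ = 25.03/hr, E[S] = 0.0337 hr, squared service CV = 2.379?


ρ = λ·E[S] = 25.03·0.0337 = 0.8435
E[S²] = E[S]²(1+C_s²) = 0.0337²·(1+2.379) = 0.003837
Wq = λ·E[S²]/(2(1−ρ)) = 25.03·0.003837/(2·0.1565) = 0.30690 hr

Final: 0.30690 hr


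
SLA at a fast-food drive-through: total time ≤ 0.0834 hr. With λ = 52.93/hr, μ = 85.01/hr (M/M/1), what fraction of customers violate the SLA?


W ~ Exponential(μ−λ) for M/M/1.
μ − λ = 85.01 − 52.93 = 32.0800
P(W > t) = e^{−(μ−λ)t} = e^{−2.6755} = 0.068874

Final: 0.068874


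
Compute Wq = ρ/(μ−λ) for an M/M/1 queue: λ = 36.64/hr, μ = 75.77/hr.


ρ = 36.64/75.77 = 0.4836
Wq = ρ/(μ−λ) = 0.4836/(75.77 − 36.64) = 0.4836/39.13 = 0.01236 hr

Final: 0.01236 hr


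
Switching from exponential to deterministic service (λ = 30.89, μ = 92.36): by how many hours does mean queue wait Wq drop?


ρ = 30.89/92.36 = 0.3345
Wq(M/M/1) = ρ/(μ−λ) = 0.3345/61.47 = 0.005441 hr
Wq(M/D/1) = ρ/(2(μ−λ)) = 0.002720 hr
Savings = 0.005441 − 0.002720 = 0.002720 hr

Final: 0.002720 hr


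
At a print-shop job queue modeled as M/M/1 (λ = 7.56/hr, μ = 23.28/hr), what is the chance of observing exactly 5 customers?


ρ = 7.56/23.28 = 0.3247
P_n = (1−ρ)·ρ^n = (1 − 0.3247)·0.3247^5 = 0.6753·0.003612 = 0.002439

Final: 0.002439


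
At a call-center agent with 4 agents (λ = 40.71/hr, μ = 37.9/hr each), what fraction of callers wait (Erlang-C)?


a = λ/μ = 1.0741; ρ = a/4 = 0.2685
P₀ = 0.340899 (from M/M/c formula)
C(c,a) = [a^c/(c!(1−ρ))]·P₀ = [1.33121/(24·0.7315)]·0.340899
= 0.07583·0.340899 = 0.025851

Final: 0.025851


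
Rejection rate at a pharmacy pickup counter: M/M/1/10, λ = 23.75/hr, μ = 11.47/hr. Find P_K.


ρ = λ/μ = 23.75/11.47 = 2.0706
P_K = (1−ρ)ρ^K/(1−ρ^(K+1)) = (-1.0706·1448.778394)/(1 − 2999.868078)
= -1551.089684/-2998.868078 = 0.517225

Final: 0.517225


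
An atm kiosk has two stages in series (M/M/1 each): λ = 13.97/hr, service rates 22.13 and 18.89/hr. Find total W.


Each node sees arrival rate λ = 13.97/hr (tandem ⇒ throughput preserved).
W₁ = 1/(μ₁−λ) = 1/(22.13−13.97) = 0.12255 hr
W₂ = 1/(μ₂−λ) = 1/(18.89−13.97) = 0.20325 hr
W_total = W₁ + W₂ = 0.12255 + 0.20325 = 0.32580 hr

Final: 0.32580 hr


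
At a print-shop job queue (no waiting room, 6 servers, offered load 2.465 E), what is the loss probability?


B(c,a) = (a^c/c!) / Σ_{k=0}^{c} a^k/k!
a^6/6! = 0.311580
Σ terms (k=0..6): 1.00000 + 2.46500 + 3.03811 + 2.49632 + 1.53835 + 0.75841 + 0.31158 = 11.607771
B = 0.311580/11.607771 = 0.026842

Final: 0.026842


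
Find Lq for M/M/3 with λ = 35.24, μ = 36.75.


a = λ/μ = 0.9589; ρ = a/3 = 0.3196
P₀ = 0.379555
Lq = P₀·a^c·ρ / (c!·(1−ρ)²) = 0.379555·0.88173·0.3196/(6·0.46289)
= 0.03852

Final: 0.03852


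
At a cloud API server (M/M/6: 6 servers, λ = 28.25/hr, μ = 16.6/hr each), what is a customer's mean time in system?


a = 1.7018; ρ = 0.2836; P₀ = 0.182253
Lq = P₀·a^c·ρ/(c!(1−ρ)²) = 0.003399
Wq = Lq/λ = 0.003399/28.25 = 0.0001203 hr
W = Wq + 1/μ = 0.0001203 + 0.06024 = 0.06036 hr

Final: 0.06036 hr


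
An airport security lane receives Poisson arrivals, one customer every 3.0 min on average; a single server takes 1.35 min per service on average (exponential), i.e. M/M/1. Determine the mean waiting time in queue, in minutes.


λ = 60/3.0 = 20.0000 /hr
μ = 60/1.35 = 44.4444 /hr
ρ = λ/μ = 20.0000/44.4444 = 0.4500
Wq = ρ/(μ−λ) = 0.4500/(44.4444−20.0000) = 0.01841 hr
In minutes: 0.01841·60 = 1.105 min

Final: 1.105 min


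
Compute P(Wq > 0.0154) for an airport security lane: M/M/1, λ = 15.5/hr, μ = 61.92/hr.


ρ = 15.5/61.92 = 0.2503
P(Wq > t) = ρ·e^{−(μ−λ)t} = 0.2503·e^{−0.7149}
= 0.2503·0.489257 = 0.122472

Final: 0.122472


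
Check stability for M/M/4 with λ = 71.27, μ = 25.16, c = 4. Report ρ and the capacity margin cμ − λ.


Total capacity cμ = 4·25.16 = 100.64/hr
ρ = λ/(cμ) = 71.27/100.64 = 0.7082
Stable ⇔ ρ < 1: YES
Spare capacity = cμ − λ = 100.64 − 71.27 = 29.37/hr

Final: ρ = 0.7082; stable; margin = 29.37/hr


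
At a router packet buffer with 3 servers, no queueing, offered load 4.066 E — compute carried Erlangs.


B(3,4.066) = 0.456619 (Erlang-B)
Carried load = a(1 − B) = 4.066·(1 − 0.456619) = 4.066·0.543381 = 2.2094 E

Final: 2.2094 Erlangs


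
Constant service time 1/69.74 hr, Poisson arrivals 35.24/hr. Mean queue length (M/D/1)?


ρ = 35.24/69.74 = 0.5053
M/D/1: Lq = ρ²/(2(1−ρ)) = 0.2553/(2·0.4947) = 0.25807

Final: 0.25807


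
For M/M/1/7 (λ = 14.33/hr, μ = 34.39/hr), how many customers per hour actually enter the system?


ρ = 0.4167; P_K = (1−ρ)ρ^7/(1−ρ^8) = 0.001273
λ_eff = λ(1 − P_K) = 14.33·(1 − 0.001273) = 14.33·0.998727 = 14.3118 /hr

Final: 14.3118 /hr


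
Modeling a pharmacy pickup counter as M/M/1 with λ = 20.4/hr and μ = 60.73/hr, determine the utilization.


ρ = λ/μ = 20.4/60.73 = 0.3359

Final: 0.3359


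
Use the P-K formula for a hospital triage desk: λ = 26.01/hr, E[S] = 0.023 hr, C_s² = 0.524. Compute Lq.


ρ = λ·E[S] = 26.01·0.023 = 0.5982
Lq = ρ²(1+C_s²)/(2(1−ρ)) = 0.3579·(1+0.524)/(2·0.4018)
= 0.3579·1.5240/0.8035 = 0.67876

Final: 0.67876


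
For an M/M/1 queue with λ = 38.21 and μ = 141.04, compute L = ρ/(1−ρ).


ρ = λ/μ = 38.21/141.04 = 0.2709
L = ρ/(1−ρ) = 0.2709/(1 − 0.2709) = 0.2709/0.7291 = 0.3716

Final: 0.3716


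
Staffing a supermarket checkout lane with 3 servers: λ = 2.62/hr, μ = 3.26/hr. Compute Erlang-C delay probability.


a = λ/μ = 0.8037; ρ = a/3 = 0.2679
P₀ = 0.445472 (from M/M/c formula)
C(c,a) = [a^c/(c!(1−ρ))]·P₀ = [0.51910/(6·0.7321)]·0.445472
= 0.11818·0.445472 = 0.052644

Final: 0.052644


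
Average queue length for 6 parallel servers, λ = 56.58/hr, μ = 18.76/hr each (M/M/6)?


a = λ/μ = 3.0160; ρ = a/6 = 0.5027
P₀ = 0.048157
Lq = P₀·a^c·ρ / (c!·(1−ρ)²) = 0.048157·752.62849·0.5027/(720·0.24734)
= 0.10230

Final: 0.10230


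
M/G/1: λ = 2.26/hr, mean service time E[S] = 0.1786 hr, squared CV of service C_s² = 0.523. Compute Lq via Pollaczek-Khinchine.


ρ = λ·E[S] = 2.26·0.1786 = 0.4036
Lq = ρ²(1+C_s²)/(2(1−ρ)) = 0.1629·(1+0.523)/(2·0.5964)
= 0.1629·1.5230/1.1927 = 0.20804

Final: 0.20804


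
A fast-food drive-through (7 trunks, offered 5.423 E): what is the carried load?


B(7,5.423) = 0.147517 (Erlang-B)
Carried load = a(1 − B) = 5.423·(1 − 0.147517) = 5.423·0.852483 = 4.6230 E

Final: 4.6230 Erlangs


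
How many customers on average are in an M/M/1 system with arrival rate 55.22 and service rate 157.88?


ρ = λ/μ = 55.22/157.88 = 0.3498
L = ρ/(1−ρ) = 0.3498/(1 − 0.3498) = 0.3498/0.6502 = 0.5379

Final: 0.5379


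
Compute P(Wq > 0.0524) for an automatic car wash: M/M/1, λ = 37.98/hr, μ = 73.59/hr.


ρ = 37.98/73.59 = 0.5161
P(Wq > t) = ρ·e^{−(μ−λ)t} = 0.5161·e^{−1.8660}
= 0.5161·0.154747 = 0.079865

Final: 0.079865


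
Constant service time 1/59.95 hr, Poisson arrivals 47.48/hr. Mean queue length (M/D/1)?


ρ = 47.48/59.95 = 0.7920
M/D/1: Lq = ρ²/(2(1−ρ)) = 0.6273/(2·0.2080) = 1.50777

Final: 1.50777


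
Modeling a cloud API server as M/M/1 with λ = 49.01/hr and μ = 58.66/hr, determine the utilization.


ρ = λ/μ = 49.01/58.66 = 0.8355

Final: 0.8355


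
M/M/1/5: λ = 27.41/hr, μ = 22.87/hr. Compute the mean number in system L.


ρ = 27.41/22.87 = 1.1985
L = ρ[1 − (K+1)ρ^K + Kρ^(K+1)] / [(1−ρ)(1−ρ^(K+1))]
Numerator: 1.1985·(1 − 6·2.472944 + 5·2.963857) = 1.176482
Denominator: (-0.1985)·(-1.963857) = 0.389852
L = 1.176482/0.389852 = 3.0178

Final: 3.0178


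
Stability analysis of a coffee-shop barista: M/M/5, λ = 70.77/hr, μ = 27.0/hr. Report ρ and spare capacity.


Total capacity cμ = 5·27.0 = 135.00/hr
ρ = λ/(cμ) = 70.77/135.00 = 0.5242
Stable ⇔ ρ < 1: YES
Spare capacity = cμ − λ = 135.00 − 70.77 = 64.23/hr

Final: ρ = 0.5242; stable; margin = 64.23/hr


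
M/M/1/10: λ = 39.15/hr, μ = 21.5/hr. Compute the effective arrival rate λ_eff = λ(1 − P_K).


ρ = 1.8209; P_K = (1−ρ)ρ^10/(1−ρ^11) = 0.451449
λ_eff = λ(1 − P_K) = 39.15·(1 − 0.451449) = 39.15·0.548551 = 21.4758 /hr

Final: 21.4758 /hr


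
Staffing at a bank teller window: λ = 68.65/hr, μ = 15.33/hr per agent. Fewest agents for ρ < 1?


Stability requires cμ > λ ⇔ c > λ/μ.
λ/μ = 68.65/15.33 = 4.4781
Minimum integer c = ⌊4.4781⌋ + 1 = 5
Check: 5·15.33 = 76.65 > 68.65, while 4·15.33 = 61.32 ≤ 68.65

Final: 5 servers


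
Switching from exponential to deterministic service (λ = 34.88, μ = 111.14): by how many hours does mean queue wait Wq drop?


ρ = 34.88/111.14 = 0.3138
Wq(M/M/1) = ρ/(μ−λ) = 0.3138/76.26 = 0.004115 hr
Wq(M/D/1) = ρ/(2(μ−λ)) = 0.002058 hr
Savings = 0.004115 − 0.002058 = 0.002058 hr

Final: 0.002058 hr


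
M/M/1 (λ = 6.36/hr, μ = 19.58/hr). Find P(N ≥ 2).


ρ = 6.36/19.58 = 0.3248
P(N ≥ n) = ρ^n = 0.3248^2 = 0.105509

Final: 0.105509


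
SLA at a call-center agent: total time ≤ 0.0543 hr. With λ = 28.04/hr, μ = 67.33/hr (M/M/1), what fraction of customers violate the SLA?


W ~ Exponential(μ−λ) for M/M/1.
μ − λ = 67.33 − 28.04 = 39.2900
P(W > t) = e^{−(μ−λ)t} = e^{−2.1334} = 0.118428

Final: 0.118428


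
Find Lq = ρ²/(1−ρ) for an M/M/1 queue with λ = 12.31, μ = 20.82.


ρ = 12.31/20.82 = 0.5913
Lq = ρ²/(1−ρ) = 0.3496/0.4087 = 0.8553

Final: 0.8553


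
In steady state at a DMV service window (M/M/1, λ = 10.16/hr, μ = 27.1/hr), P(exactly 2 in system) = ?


ρ = 10.16/27.1 = 0.3749
P_n = (1−ρ)·ρ^n = (1 − 0.3749)·0.3749^2 = 0.6251·0.140556 = 0.087860

Final: 0.087860


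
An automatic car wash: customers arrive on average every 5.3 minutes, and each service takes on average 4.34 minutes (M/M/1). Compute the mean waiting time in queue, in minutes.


λ = 60/5.3 = 11.3208 /hr
μ = 60/4.34 = 13.8249 /hr
ρ = λ/μ = 11.3208/13.8249 = 0.8189
Wq = ρ/(μ−λ) = 0.8189/(13.8249−11.3208) = 0.32701 hr
In minutes: 0.32701·60 = 19.620 min

Final: 19.620 min


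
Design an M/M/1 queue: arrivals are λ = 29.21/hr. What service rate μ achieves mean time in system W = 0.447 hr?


W = 1/(μ−λ) ⇒ μ − λ = 1/W = 1/0.447 = 2.2371
μ = λ + 1/W = 29.21 + 2.2371 = 31.4471 per hr

Final: 31.4471 /hr


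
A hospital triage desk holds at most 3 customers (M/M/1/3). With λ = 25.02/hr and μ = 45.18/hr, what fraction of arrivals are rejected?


ρ = λ/μ = 25.02/45.18 = 0.5538
P_K = (1−ρ)ρ^K/(1−ρ^(K+1)) = (0.4462·0.169833)/(1 − 0.094051)
= 0.075782/0.905949 = 0.083650

Final: 0.083650


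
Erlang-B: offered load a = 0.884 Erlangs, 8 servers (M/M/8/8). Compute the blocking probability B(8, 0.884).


B(c,a) = (a^c/c!) / Σ_{k=0}^{c} a^k/k!
a^8/8! = 0.000009249
Σ terms (k=0..8): 1.00000 + 0.88400 + 0.39073 + 0.11513 + 0.02544 + 0.004499 + 0.0006628 + 0.00008370 + 0.000009249 = 2.420562
B = 0.000009249/2.420562 = 0.000003821

Final: 0.000003821


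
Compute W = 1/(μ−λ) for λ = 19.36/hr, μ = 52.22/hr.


W = 1/(μ−λ) = 1/(52.22 − 19.36) = 1/32.86 = 0.03043 hr

Final: 0.03043 hr


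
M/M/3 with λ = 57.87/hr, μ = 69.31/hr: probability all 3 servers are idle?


a = λ/μ = 57.87/69.31 = 0.8349; ρ = a/c = 0.2783
Σ_{k=0}^{2} a^k/k! (terms k=0..2) = 1.00000 + 0.83494 + 0.34857 = 2.18351
Tail: a^3/(3!(1−ρ)) = 0.58207/(6·0.7217) = 0.13442
P₀ = 1/(2.18351 + 0.13442) = 1/2.31793 = 0.431419

Final: 0.431419


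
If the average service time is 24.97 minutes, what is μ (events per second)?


μ = 1/(service time) in consistent units.
1 second = 0.0166667 min, so μ = 0.0166667/24.97 = 0.0006675 per second

Final: 0.0006675 /sec


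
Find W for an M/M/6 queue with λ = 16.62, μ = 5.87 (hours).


a = 2.8313; ρ = 0.4719; P₀ = 0.058236
Lq = P₀·a^c·ρ/(c!(1−ρ)²) = 0.07050
Wq = Lq/λ = 0.07050/16.62 = 0.004242 hr
W = Wq + 1/μ = 0.004242 + 0.17036 = 0.17460 hr

Final: 0.17460 hr


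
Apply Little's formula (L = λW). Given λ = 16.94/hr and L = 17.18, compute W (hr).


W = L/λ = 17.18/16.94 = 1.0142 hr

Final: 1.0142 hr


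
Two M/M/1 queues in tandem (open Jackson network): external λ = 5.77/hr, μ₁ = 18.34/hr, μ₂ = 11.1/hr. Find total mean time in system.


Each node sees arrival rate λ = 5.77/hr (tandem ⇒ throughput preserved).
W₁ = 1/(μ₁−λ) = 1/(18.34−5.77) = 0.07955 hr
W₂ = 1/(μ₂−λ) = 1/(11.1−5.77) = 0.18762 hr
W_total = W₁ + W₂ = 0.07955 + 0.18762 = 0.26717 hr

Final: 0.26717 hr


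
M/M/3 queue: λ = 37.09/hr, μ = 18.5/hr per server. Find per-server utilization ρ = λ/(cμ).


ρ = λ/(cμ) = 37.09/(3·18.5) = 37.09/55.50 = 0.6683

Final: 0.6683


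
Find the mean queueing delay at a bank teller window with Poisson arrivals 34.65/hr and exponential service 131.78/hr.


ρ = 34.65/131.78 = 0.2629
Wq = ρ/(μ−λ) = 0.2629/(131.78 − 34.65) = 0.2629/97.13 = 0.002707 hr

Final: 0.002707 hr


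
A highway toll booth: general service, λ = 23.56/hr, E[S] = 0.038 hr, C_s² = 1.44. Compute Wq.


ρ = λ·E[S] = 23.56·0.038 = 0.8953
E[S²] = E[S]²(1+C_s²) = 0.038²·(1+1.44) = 0.003523
Wq = λ·E[S²]/(2(1−ρ)) = 23.56·0.003523/(2·0.1047) = 0.39634 hr

Final: 0.39634 hr


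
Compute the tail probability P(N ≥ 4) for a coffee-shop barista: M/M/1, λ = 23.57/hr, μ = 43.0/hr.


ρ = 23.57/43.0 = 0.5481
P(N ≥ n) = ρ^n = 0.5481^4 = 0.090274

Final: 0.090274


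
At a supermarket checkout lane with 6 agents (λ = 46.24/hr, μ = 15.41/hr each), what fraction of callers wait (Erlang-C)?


a = λ/μ = 3.0006; ρ = a/6 = 0.5001
P₀ = 0.048927 (from M/M/c formula)
C(c,a) = [a^c/(c!(1−ρ))]·P₀ = [729.94665/(720·0.4999)]·0.048927
= 2.02807·0.048927 = 0.099227

Final: 0.099227


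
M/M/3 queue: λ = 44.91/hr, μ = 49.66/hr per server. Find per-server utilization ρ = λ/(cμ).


ρ = λ/(cμ) = 44.91/(3·49.66) = 44.91/148.98 = 0.3014

Final: 0.3014


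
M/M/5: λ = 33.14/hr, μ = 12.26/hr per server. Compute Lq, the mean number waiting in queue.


a = λ/μ = 2.7031; ρ = a/5 = 0.5406
P₀ = 0.064555
Lq = P₀·a^c·ρ / (c!·(1−ρ)²) = 0.064555·144.31457·0.5406/(120·0.21103)
= 0.19889

Final: 0.19889


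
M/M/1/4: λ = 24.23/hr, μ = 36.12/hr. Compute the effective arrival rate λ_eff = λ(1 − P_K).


ρ = 0.6708; P_K = (1−ρ)ρ^4/(1−ρ^5) = 0.077137
λ_eff = λ(1 − P_K) = 24.23·(1 − 0.077137) = 24.23·0.922863 = 22.3610 /hr

Final: 22.3610 /hr


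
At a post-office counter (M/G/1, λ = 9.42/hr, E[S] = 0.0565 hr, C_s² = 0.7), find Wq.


ρ = λ·E[S] = 9.42·0.0565 = 0.5322
E[S²] = E[S]²(1+C_s²) = 0.0565²·(1+0.7) = 0.005427
Wq = λ·E[S²]/(2(1−ρ)) = 9.42·0.005427/(2·0.4678) = 0.05464 hr

Final: 0.05464 hr


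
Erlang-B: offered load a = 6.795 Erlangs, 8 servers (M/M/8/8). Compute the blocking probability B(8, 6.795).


B(c,a) = (a^c/c!) / Σ_{k=0}^{c} a^k/k!
a^8/8! = 112.718491
Σ terms (k=0..8): 1.00000 + 6.79500 + 23.08601 + 52.28982 + 88.82733 + 120.71634 + 136.71125 + 132.70757 + 112.71849 = 674.851813
B = 112.718491/674.851813 = 0.167027

Final: 0.167027


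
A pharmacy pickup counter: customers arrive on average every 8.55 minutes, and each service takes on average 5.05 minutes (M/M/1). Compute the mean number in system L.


λ = 60/8.55 = 7.0175 /hr
μ = 60/5.05 = 11.8812 /hr
ρ = λ/μ = 7.0175/11.8812 = 0.5906
L = ρ/(1−ρ) = 0.5906/0.4094 = 1.4429

Final: 1.4429


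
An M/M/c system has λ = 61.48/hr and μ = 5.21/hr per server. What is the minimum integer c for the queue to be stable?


Stability requires cμ > λ ⇔ c > λ/μ.
λ/μ = 61.48/5.21 = 11.8004
Minimum integer c = ⌊11.8004⌋ + 1 = 12
Check: 12·5.21 = 62.52 > 61.48, while 11·5.21 = 57.31 ≤ 61.48

Final: 12 servers


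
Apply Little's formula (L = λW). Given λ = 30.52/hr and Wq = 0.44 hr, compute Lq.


Lq = λWq = 30.52·0.44 = 13.4288

Final: 13.4288


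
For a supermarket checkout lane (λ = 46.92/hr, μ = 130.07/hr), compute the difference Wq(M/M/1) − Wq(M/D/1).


ρ = 46.92/130.07 = 0.3607
Wq(M/M/1) = ρ/(μ−λ) = 0.3607/83.15 = 0.004338 hr
Wq(M/D/1) = ρ/(2(μ−λ)) = 0.002169 hr
Savings = 0.004338 − 0.002169 = 0.002169 hr

Final: 0.002169 hr


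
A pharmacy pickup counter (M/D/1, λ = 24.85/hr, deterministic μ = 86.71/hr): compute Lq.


ρ = 24.85/86.71 = 0.2866
M/D/1: Lq = ρ²/(2(1−ρ)) = 0.08213/(2·0.7134) = 0.05756

Final: 0.05756


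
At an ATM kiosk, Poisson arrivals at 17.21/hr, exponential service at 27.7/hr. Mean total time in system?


W = 1/(μ−λ) = 1/(27.7 − 17.21) = 1/10.49 = 0.09533 hr

Final: 0.09533 hr


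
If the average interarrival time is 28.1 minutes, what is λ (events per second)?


λ = 1/(interarrival time) in consistent units.
1 second = 0.0166667 min, so λ = 0.0166667/28.1 = 0.0005931 per second

Final: 0.0005931 /sec


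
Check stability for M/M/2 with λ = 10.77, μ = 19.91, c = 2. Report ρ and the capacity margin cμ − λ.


Total capacity cμ = 2·19.91 = 39.82/hr
ρ = λ/(cμ) = 10.77/39.82 = 0.2705
Stable ⇔ ρ < 1: YES
Spare capacity = cμ − λ = 39.82 − 10.77 = 29.05/hr

Final: ρ = 0.2705; stable; margin = 29.05/hr


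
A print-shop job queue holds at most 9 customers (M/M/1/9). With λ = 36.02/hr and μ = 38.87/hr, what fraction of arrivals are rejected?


ρ = λ/μ = 36.02/38.87 = 0.9267
P_K = (1−ρ)ρ^K/(1−ρ^(K+1)) = (0.07332·0.503921)/(1 − 0.466973)
= 0.036948/0.533027 = 0.069318

Final: 0.069318


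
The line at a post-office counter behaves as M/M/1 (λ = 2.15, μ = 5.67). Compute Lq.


ρ = 2.15/5.67 = 0.3792
Lq = ρ²/(1−ρ) = 0.1438/0.6208 = 0.2316

Final: 0.2316


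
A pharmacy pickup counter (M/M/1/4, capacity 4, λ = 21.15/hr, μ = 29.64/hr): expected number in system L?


ρ = 21.15/29.64 = 0.7136
L = ρ[1 − (K+1)ρ^K + Kρ^(K+1)] / [(1−ρ)(1−ρ^(K+1))]
Numerator: 0.7136·(1 − 5·0.259256 + 4·0.184995) = 0.316609
Denominator: (0.2864)·(0.815005) = 0.233448
L = 0.316609/0.233448 = 1.3562

Final: 1.3562


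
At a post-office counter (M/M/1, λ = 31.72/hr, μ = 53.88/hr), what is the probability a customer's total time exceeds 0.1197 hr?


W ~ Exponential(μ−λ) for M/M/1.
μ − λ = 53.88 − 31.72 = 22.1600
P(W > t) = e^{−(μ−λ)t} = e^{−2.6526} = 0.070471

Final: 0.070471


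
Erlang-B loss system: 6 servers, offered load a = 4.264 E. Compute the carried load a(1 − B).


B(6,4.264) = 0.136526 (Erlang-B)
Carried load = a(1 − B) = 4.264·(1 − 0.136526) = 4.264·0.863474 = 3.6819 E

Final: 3.6819 Erlangs


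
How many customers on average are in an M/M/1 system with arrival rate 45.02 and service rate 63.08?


ρ = λ/μ = 45.02/63.08 = 0.7137
L = ρ/(1−ρ) = 0.7137/(1 − 0.7137) = 0.7137/0.2863 = 2.4928

Final: 2.4928


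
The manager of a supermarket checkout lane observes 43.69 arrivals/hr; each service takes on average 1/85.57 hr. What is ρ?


ρ = λ/μ = 43.69/85.57 = 0.5106

Final: 0.5106


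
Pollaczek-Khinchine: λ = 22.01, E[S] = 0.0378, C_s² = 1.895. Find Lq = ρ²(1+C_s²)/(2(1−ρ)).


ρ = λ·E[S] = 22.01·0.0378 = 0.8320
Lq = ρ²(1+C_s²)/(2(1−ρ)) = 0.6922·(1+1.895)/(2·0.1680)
= 0.6922·2.8950/0.3360 = 5.96316

Final: 5.96316


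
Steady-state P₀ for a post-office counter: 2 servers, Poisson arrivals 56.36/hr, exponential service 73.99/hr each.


a = λ/μ = 56.36/73.99 = 0.7617; ρ = a/c = 0.3809
Σ_{k=0}^{1} a^k/k! (terms k=0..1) = 1.00000 + 0.76172 = 1.76172
Tail: a^2/(2!(1−ρ)) = 0.58022/(2·0.6191) = 0.46857
P₀ = 1/(1.76172 + 0.46857) = 1/2.23030 = 0.448370

Final: 0.448370


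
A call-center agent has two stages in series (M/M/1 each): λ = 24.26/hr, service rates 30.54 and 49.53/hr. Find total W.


Each node sees arrival rate λ = 24.26/hr (tandem ⇒ throughput preserved).
W₁ = 1/(μ₁−λ) = 1/(30.54−24.26) = 0.15924 hr
W₂ = 1/(μ₂−λ) = 1/(49.53−24.26) = 0.03957 hr
W_total = W₁ + W₂ = 0.15924 + 0.03957 = 0.19881 hr

Final: 0.19881 hr


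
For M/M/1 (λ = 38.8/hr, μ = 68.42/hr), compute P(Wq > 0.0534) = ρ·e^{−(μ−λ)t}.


ρ = 38.8/68.42 = 0.5671
P(Wq > t) = ρ·e^{−(μ−λ)t} = 0.5671·e^{−1.5817}
= 0.5671·0.205624 = 0.116606

Final: 0.116606


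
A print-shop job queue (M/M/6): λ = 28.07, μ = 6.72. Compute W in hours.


a = 4.1771; ρ = 0.6962; P₀ = 0.013585
Lq = P₀·a^c·ρ/(c!(1−ρ)²) = 0.75587
Wq = Lq/λ = 0.75587/28.07 = 0.02693 hr
W = Wq + 1/μ = 0.02693 + 0.14881 = 0.17574 hr

Final: 0.17574 hr


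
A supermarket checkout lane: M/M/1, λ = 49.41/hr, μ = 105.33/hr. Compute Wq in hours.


ρ = 49.41/105.33 = 0.4691
Wq = ρ/(μ−λ) = 0.4691/(105.33 − 49.41) = 0.4691/55.92 = 0.008389 hr

Final: 0.008389 hr


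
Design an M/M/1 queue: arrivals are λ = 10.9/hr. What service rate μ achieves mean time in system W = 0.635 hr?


W = 1/(μ−λ) ⇒ μ − λ = 1/W = 1/0.635 = 1.5748
μ = λ + 1/W = 10.9 + 1.5748 = 12.4748 per hr

Final: 12.4748 /hr


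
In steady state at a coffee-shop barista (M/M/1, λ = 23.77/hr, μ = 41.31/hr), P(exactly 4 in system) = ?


ρ = 23.77/41.31 = 0.5754
P_n = (1−ρ)·ρ^n = (1 − 0.5754)·0.5754^4 = 0.4246·0.109622 = 0.046545

Final: 0.046545


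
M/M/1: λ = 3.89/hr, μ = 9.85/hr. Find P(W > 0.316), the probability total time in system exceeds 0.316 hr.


W ~ Exponential(μ−λ) for M/M/1.
μ − λ = 9.85 − 3.89 = 5.9600
P(W > t) = e^{−(μ−λ)t} = e^{−1.8834} = 0.152078

Final: 0.152078


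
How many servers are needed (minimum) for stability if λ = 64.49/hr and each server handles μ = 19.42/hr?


Stability requires cμ > λ ⇔ c > λ/μ.
λ/μ = 64.49/19.42 = 3.3208
Minimum integer c = ⌊3.3208⌋ + 1 = 4
Check: 4·19.42 = 77.68 > 64.49, while 3·19.42 = 58.26 ≤ 64.49

Final: 4 servers


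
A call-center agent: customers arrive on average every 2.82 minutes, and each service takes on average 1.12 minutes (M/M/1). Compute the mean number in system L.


λ = 60/2.82 = 21.2766 /hr
μ = 60/1.12 = 53.5714 /hr
ρ = λ/μ = 21.2766/53.5714 = 0.3972
L = ρ/(1−ρ) = 0.3972/0.6028 = 0.6588

Final: 0.6588


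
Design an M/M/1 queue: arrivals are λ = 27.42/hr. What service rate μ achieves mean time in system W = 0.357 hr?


W = 1/(μ−λ) ⇒ μ − λ = 1/W = 1/0.357 = 2.8011
μ = λ + 1/W = 27.42 + 2.8011 = 30.2211 per hr

Final: 30.2211 /hr


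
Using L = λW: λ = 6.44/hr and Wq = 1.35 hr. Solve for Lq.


Lq = λWq = 6.44·1.35 = 8.6940

Final: 8.6940


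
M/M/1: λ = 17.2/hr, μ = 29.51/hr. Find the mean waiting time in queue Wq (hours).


ρ = 17.2/29.51 = 0.5829
Wq = ρ/(μ−λ) = 0.5829/(29.51 − 17.2) = 0.5829/12.31 = 0.04735 hr

Final: 0.04735 hr


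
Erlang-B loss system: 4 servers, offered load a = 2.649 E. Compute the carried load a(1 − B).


B(4,2.649) = 0.166706 (Erlang-B)
Carried load = a(1 − B) = 2.649·(1 − 0.166706) = 2.649·0.833294 = 2.2074 E

Final: 2.2074 Erlangs


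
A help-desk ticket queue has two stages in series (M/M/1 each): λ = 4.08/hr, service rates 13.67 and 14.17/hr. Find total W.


Each node sees arrival rate λ = 4.08/hr (tandem ⇒ throughput preserved).
W₁ = 1/(μ₁−λ) = 1/(13.67−4.08) = 0.10428 hr
W₂ = 1/(μ₂−λ) = 1/(14.17−4.08) = 0.09911 hr
W_total = W₁ + W₂ = 0.10428 + 0.09911 = 0.20338 hr

Final: 0.20338 hr


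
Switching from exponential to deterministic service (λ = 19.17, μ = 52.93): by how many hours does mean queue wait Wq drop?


ρ = 19.17/52.93 = 0.3622
Wq(M/M/1) = ρ/(μ−λ) = 0.3622/33.76 = 0.01073 hr
Wq(M/D/1) = ρ/(2(μ−λ)) = 0.005364 hr
Savings = 0.01073 − 0.005364 = 0.005364 hr

Final: 0.005364 hr


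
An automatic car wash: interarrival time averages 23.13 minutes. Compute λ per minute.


λ = 1/(interarrival time) in consistent units.
1 minute = 1 min, so λ = 1/23.13 = 0.04323 per minute

Final: 0.04323 /min


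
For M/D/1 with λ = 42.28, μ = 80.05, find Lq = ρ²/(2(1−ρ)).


ρ = 42.28/80.05 = 0.5282
M/D/1: Lq = ρ²/(2(1−ρ)) = 0.2790/(2·0.4718) = 0.29562

Final: 0.29562


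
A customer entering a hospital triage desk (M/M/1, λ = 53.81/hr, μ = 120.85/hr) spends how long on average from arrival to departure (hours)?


W = 1/(μ−λ) = 1/(120.85 − 53.81) = 1/67.04 = 0.01492 hr

Final: 0.01492 hr


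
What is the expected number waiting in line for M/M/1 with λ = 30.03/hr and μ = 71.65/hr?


ρ = 30.03/71.65 = 0.4191
Lq = ρ²/(1−ρ) = 0.1757/0.5809 = 0.3024

Final: 0.3024


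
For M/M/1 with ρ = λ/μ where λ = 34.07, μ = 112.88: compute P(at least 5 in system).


ρ = 34.07/112.88 = 0.3018
P(N ≥ n) = ρ^n = 0.3018^5 = 0.002505

Final: 0.002505


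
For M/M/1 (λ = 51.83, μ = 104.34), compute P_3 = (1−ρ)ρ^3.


ρ = 51.83/104.34 = 0.4967
P_n = (1−ρ)·ρ^n = (1 − 0.4967)·0.4967^3 = 0.5033·0.122572 = 0.061685

Final: 0.061685


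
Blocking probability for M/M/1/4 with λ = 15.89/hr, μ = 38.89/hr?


ρ = λ/μ = 15.89/38.89 = 0.4086
P_K = (1−ρ)ρ^K/(1−ρ^(K+1)) = (0.5914·0.027870)/(1 − 0.011388)
= 0.016483/0.988612 = 0.016673

Final: 0.016673


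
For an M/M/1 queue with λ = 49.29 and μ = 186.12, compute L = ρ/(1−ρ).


ρ = λ/μ = 49.29/186.12 = 0.2648
L = ρ/(1−ρ) = 0.2648/(1 − 0.2648) = 0.2648/0.7352 = 0.3602

Final: 0.3602


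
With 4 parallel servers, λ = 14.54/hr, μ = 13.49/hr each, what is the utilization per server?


ρ = λ/(cμ) = 14.54/(4·13.49) = 14.54/53.96 = 0.2695

Final: 0.2695


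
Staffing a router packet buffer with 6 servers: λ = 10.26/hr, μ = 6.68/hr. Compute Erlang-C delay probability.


a = λ/μ = 1.5359; ρ = a/6 = 0.2560
P₀ = 0.215193 (from M/M/c formula)
C(c,a) = [a^c/(c!(1−ρ))]·P₀ = [13.12881/(720·0.7440)]·0.215193
= 0.02451·0.215193 = 0.005274

Final: 0.005274


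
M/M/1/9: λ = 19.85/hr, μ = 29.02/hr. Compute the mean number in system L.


ρ = 19.85/29.02 = 0.6840
L = ρ[1 − (K+1)ρ^K + Kρ^(K+1)] / [(1−ρ)(1−ρ^(K+1))]
Numerator: 0.6840·(1 − 10·0.032777 + 9·0.022420) = 0.597832
Denominator: (0.3160)·(0.977580) = 0.308905
L = 0.597832/0.308905 = 1.9353

Final: 1.9353


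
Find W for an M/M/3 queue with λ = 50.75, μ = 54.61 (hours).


a = 0.9293; ρ = 0.3098; P₀ = 0.391400
Lq = P₀·a^c·ρ/(c!(1−ρ)²) = 0.03404
Wq = Lq/λ = 0.03404/50.75 = 0.0006708 hr
W = Wq + 1/μ = 0.0006708 + 0.01831 = 0.01898 hr

Final: 0.01898 hr


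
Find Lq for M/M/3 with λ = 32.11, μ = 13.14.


a = λ/μ = 2.4437; ρ = a/3 = 0.8146
P₀ = 0.051164
Lq = P₀·a^c·ρ / (c!·(1−ρ)²) = 0.051164·14.59267·0.8146/(6·0.03439)
= 2.94762

Final: 2.94762


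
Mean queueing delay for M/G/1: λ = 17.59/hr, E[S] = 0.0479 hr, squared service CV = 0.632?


ρ = λ·E[S] = 17.59·0.0479 = 0.8426
E[S²] = E[S]²(1+C_s²) = 0.0479²·(1+0.632) = 0.003744
Wq = λ·E[S²]/(2(1−ρ)) = 17.59·0.003744/(2·0.1574) = 0.20918 hr

Final: 0.20918 hr


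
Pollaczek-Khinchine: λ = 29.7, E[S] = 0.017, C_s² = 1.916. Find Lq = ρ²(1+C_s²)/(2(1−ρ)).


ρ = λ·E[S] = 29.7·0.017 = 0.5049
Lq = ρ²(1+C_s²)/(2(1−ρ)) = 0.2549·(1+1.916)/(2·0.4951)
= 0.2549·2.9160/0.9902 = 0.75072

Final: 0.75072


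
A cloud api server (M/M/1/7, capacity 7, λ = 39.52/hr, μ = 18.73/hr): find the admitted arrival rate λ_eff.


ρ = 2.1100; P_K = (1−ρ)ρ^7/(1−ρ^8) = 0.527405
λ_eff = λ(1 − P_K) = 39.52·(1 − 0.527405) = 39.52·0.472595 = 18.6769 /hr

Final: 18.6769 /hr


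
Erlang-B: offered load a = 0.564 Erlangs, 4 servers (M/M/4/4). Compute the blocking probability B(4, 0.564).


B(c,a) = (a^c/c!) / Σ_{k=0}^{c} a^k/k!
a^4/4! = 0.004216
Σ terms (k=0..4): 1.00000 + 0.56400 + 0.15905 + 0.02990 + 0.004216 = 1.757165
B = 0.004216/1.757165 = 0.002399

Final: 0.002399


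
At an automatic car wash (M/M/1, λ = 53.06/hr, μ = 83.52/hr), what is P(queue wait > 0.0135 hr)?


ρ = 53.06/83.52 = 0.6353
P(Wq > t) = ρ·e^{−(μ−λ)t} = 0.6353·e^{−0.4112}
= 0.6353·0.662848 = 0.421105

Final: 0.421105


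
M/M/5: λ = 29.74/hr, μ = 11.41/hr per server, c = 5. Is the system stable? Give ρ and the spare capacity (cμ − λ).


Total capacity cμ = 5·11.41 = 57.05/hr
ρ = λ/(cμ) = 29.74/57.05 = 0.5213
Stable ⇔ ρ < 1: YES
Spare capacity = cμ − λ = 57.05 − 29.74 = 27.31/hr

Final: ρ = 0.5213; stable; margin = 27.31/hr


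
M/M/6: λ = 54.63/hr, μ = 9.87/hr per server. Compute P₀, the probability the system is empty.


a = λ/μ = 54.63/9.87 = 5.5350; ρ = a/c = 0.9225
Σ_{k=0}^{5} a^k/k! (terms k=0..5) = 1.00000 + 5.53495 + 15.31786 + 28.26122 + 39.10614 + 43.29014 = 132.51031
Tail: a^6/(6!(1−ρ)) = 28753.07433/(720·0.07751) = 515.23755
P₀ = 1/(132.51031 + 515.23755) = 1/647.74787 = 0.001544

Final: 0.001544


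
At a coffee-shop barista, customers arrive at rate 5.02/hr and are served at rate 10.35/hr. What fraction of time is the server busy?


ρ = λ/μ = 5.02/10.35 = 0.4850

Final: 0.4850


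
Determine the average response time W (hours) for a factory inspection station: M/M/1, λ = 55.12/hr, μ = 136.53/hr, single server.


W = 1/(μ−λ) = 1/(136.53 − 55.12) = 1/81.41 = 0.01228 hr

Final: 0.01228 hr


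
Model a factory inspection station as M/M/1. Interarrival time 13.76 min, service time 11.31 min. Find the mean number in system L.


λ = 60/13.76 = 4.3605 /hr
μ = 60/11.31 = 5.3050 /hr
ρ = λ/μ = 4.3605/5.3050 = 0.8219
L = ρ/(1−ρ) = 0.8219/0.1781 = 4.6163

Final: 4.6163


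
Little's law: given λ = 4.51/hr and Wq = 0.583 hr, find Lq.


Lq = λWq = 4.51·0.583 = 2.6293

Final: 2.6293


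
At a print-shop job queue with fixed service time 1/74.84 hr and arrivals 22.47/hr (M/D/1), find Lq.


ρ = 22.47/74.84 = 0.3002
M/D/1: Lq = ρ²/(2(1−ρ)) = 0.09014/(2·0.6998) = 0.06441

Final: 0.06441


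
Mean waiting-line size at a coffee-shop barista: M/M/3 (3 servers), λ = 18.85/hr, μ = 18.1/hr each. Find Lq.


a = λ/μ = 1.0414; ρ = a/3 = 0.3471
P₀ = 0.348179
Lq = P₀·a^c·ρ / (c!·(1−ρ)²) = 0.348179·1.12953·0.3471/(6·0.42622)
= 0.05339

Final: 0.05339


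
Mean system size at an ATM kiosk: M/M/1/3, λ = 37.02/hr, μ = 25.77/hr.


ρ = 37.02/25.77 = 1.4366
L = ρ[1 − (K+1)ρ^K + Kρ^(K+1)] / [(1−ρ)(1−ρ^(K+1))]
Numerator: 1.4366·(1 − 4·2.964599 + 3·4.258807) = 2.755347
Denominator: (-0.4366)·(-3.258807) = 1.422646
L = 2.755347/1.422646 = 1.9368

Final: 1.9368


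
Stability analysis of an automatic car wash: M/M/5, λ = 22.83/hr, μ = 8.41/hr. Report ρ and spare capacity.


Total capacity cμ = 5·8.41 = 42.05/hr
ρ = λ/(cμ) = 22.83/42.05 = 0.5429
Stable ⇔ ρ < 1: YES
Spare capacity = cμ − λ = 42.05 − 22.83 = 19.22/hr

Final: ρ = 0.5429; stable; margin = 19.22/hr


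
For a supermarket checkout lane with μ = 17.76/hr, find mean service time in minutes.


Mean service time = 1/μ = 1/17.76 hour = 0.05631 hour
In minutes: 0.05631 × 60 = 3.3784 min

Final: 3.3784 min


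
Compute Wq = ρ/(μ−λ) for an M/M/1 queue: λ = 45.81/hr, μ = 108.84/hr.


ρ = 45.81/108.84 = 0.4209
Wq = ρ/(μ−λ) = 0.4209/(108.84 − 45.81) = 0.4209/63.03 = 0.006678 hr

Final: 0.006678 hr


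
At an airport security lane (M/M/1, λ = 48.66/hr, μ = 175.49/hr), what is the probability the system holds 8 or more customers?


ρ = 48.66/175.49 = 0.2773
P(N ≥ n) = ρ^n = 0.2773^8 = 0.00003494

Final: 0.00003494


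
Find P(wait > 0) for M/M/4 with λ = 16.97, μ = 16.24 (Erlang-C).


a = λ/μ = 1.0450; ρ = a/4 = 0.2612
P₀ = 0.351083 (from M/M/c formula)
C(c,a) = [a^c/(c!(1−ρ))]·P₀ = [1.19229/(24·0.7388)]·0.351083
= 0.06725·0.351083 = 0.023609

Final: 0.023609


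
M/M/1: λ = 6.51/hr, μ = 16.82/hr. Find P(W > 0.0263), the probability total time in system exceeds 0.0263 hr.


W ~ Exponential(μ−λ) for M/M/1.
μ − λ = 16.82 − 6.51 = 10.3100
P(W > t) = e^{−(μ−λ)t} = e^{−0.2712} = 0.762500

Final: 0.762500


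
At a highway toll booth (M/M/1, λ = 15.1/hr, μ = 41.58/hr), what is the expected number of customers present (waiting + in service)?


ρ = λ/μ = 15.1/41.58 = 0.3632
L = ρ/(1−ρ) = 0.3632/(1 − 0.3632) = 0.3632/0.6368 = 0.5702

Final: 0.5702


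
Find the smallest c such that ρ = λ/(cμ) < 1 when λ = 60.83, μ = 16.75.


Stability requires cμ > λ ⇔ c > λ/μ.
λ/μ = 60.83/16.75 = 3.6316
Minimum integer c = ⌊3.6316⌋ + 1 = 4
Check: 4·16.75 = 67.00 > 60.83, while 3·16.75 = 50.25 ≤ 60.83

Final: 4 servers


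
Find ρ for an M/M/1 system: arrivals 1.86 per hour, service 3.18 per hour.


ρ = λ/μ = 1.86/3.18 = 0.5849

Final: 0.5849


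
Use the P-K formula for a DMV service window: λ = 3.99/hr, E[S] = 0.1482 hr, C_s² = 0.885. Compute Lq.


ρ = λ·E[S] = 3.99·0.1482 = 0.5913
Lq = ρ²(1+C_s²)/(2(1−ρ)) = 0.3497·(1+0.885)/(2·0.4087)
= 0.3497·1.8850/0.8174 = 0.80638

Final: 0.80638


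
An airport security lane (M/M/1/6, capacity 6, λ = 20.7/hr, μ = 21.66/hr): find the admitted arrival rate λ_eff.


ρ = 0.9557; P_K = (1−ρ)ρ^6/(1−ρ^7) = 0.124181
λ_eff = λ(1 − P_K) = 20.7·(1 − 0.124181) = 20.7·0.875819 = 18.1295 /hr

Final: 18.1295 /hr


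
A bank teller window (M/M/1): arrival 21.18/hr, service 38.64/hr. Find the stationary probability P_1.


ρ = 21.18/38.64 = 0.5481
P_n = (1−ρ)·ρ^n = (1 − 0.5481)·0.5481^1 = 0.4519·0.548137 = 0.247683

Final: 0.247683


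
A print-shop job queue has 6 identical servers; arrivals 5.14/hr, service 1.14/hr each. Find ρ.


ρ = λ/(cμ) = 5.14/(6·1.14) = 5.14/6.84 = 0.7515

Final: 0.7515


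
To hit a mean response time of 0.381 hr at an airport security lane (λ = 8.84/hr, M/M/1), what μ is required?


W = 1/(μ−λ) ⇒ μ − λ = 1/W = 1/0.381 = 2.6247
μ = λ + 1/W = 8.84 + 2.6247 = 11.4647 per hr

Final: 11.4647 /hr


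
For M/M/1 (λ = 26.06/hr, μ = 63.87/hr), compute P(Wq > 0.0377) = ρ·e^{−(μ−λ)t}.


ρ = 26.06/63.87 = 0.4080
P(Wq > t) = ρ·e^{−(μ−λ)t} = 0.4080·e^{−1.4254}
= 0.4080·0.240403 = 0.098088

Final: 0.098088


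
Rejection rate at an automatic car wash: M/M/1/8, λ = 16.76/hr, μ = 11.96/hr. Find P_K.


ρ = λ/μ = 16.76/11.96 = 1.4013
P_K = (1−ρ)ρ^K/(1−ρ^(K+1)) = (-0.4013·14.871086)/(1 − 20.839414)
= -5.968329/-19.839414 = 0.300832

Final: 0.300832


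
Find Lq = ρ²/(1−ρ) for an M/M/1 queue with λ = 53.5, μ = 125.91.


ρ = 53.5/125.91 = 0.4249
Lq = ρ²/(1−ρ) = 0.1805/0.5751 = 0.3139

Final: 0.3139


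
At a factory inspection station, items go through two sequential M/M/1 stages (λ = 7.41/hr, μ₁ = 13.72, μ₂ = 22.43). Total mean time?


Each node sees arrival rate λ = 7.41/hr (tandem ⇒ throughput preserved).
W₁ = 1/(μ₁−λ) = 1/(13.72−7.41) = 0.15848 hr
W₂ = 1/(μ₂−λ) = 1/(22.43−7.41) = 0.06658 hr
W_total = W₁ + W₂ = 0.15848 + 0.06658 = 0.22506 hr

Final: 0.22506 hr


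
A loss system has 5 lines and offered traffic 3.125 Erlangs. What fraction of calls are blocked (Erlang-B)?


B(c,a) = (a^c/c!) / Σ_{k=0}^{c} a^k/k!
a^5/5! = 2.483527
Σ terms (k=0..5): 1.00000 + 3.12500 + 4.88281 + 5.08626 + 3.97364 + 2.48353 = 20.551245
B = 2.483527/20.551245 = 0.120846

Final: 0.120846


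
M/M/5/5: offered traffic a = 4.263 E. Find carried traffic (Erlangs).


B(5,4.263) = 0.222397 (Erlang-B)
Carried load = a(1 − B) = 4.263·(1 − 0.222397) = 4.263·0.777603 = 3.3149 E

Final: 3.3149 Erlangs


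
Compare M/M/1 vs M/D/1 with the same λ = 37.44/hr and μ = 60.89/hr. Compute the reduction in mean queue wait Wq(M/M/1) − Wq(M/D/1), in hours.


ρ = 37.44/60.89 = 0.6149
Wq(M/M/1) = ρ/(μ−λ) = 0.6149/23.45 = 0.02622 hr
Wq(M/D/1) = ρ/(2(μ−λ)) = 0.01311 hr
Savings = 0.02622 − 0.01311 = 0.01311 hr

Final: 0.01311 hr


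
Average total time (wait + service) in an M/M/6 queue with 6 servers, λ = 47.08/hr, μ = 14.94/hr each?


a = 3.1513; ρ = 0.5252; P₀ = 0.041849
Lq = P₀·a^c·ρ/(c!(1−ρ)²) = 0.13262
Wq = Lq/λ = 0.13262/47.08 = 0.002817 hr
W = Wq + 1/μ = 0.002817 + 0.06693 = 0.06975 hr

Final: 0.06975 hr


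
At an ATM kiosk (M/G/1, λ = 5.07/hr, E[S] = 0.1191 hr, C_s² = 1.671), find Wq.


ρ = λ·E[S] = 5.07·0.1191 = 0.6038
E[S²] = E[S]²(1+C_s²) = 0.1191²·(1+1.671) = 0.037888
Wq = λ·E[S²]/(2(1−ρ)) = 5.07·0.037888/(2·0.3962) = 0.24244 hr

Final: 0.24244 hr


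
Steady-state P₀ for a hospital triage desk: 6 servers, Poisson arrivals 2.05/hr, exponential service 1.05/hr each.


a = λ/μ = 2.05/1.05 = 1.9524; ρ = a/c = 0.3254
Σ_{k=0}^{5} a^k/k! (terms k=0..5) = 1.00000 + 1.95238 + 1.90590 + 1.24034 + 0.60541 + 0.23640 = 6.94042
Tail: a^6/(6!(1−ρ)) = 55.38439/(720·0.6746) = 0.11403
P₀ = 1/(6.94042 + 0.11403) = 1/7.05445 = 0.141754

Final: 0.141754


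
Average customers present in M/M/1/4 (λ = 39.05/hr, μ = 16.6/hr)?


ρ = 39.05/16.6 = 2.3524
L = ρ[1 − (K+1)ρ^K + Kρ^(K+1)] / [(1−ρ)(1−ρ^(K+1))]
Numerator: 2.3524·(1 − 5·30.623287 + 4·72.038515) = 320.016222
Denominator: (-1.3524)·(-71.038515) = 96.073172
L = 320.016222/96.073172 = 3.3310

Final: 3.3310


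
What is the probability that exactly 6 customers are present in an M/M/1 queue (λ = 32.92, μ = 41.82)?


ρ = 32.92/41.82 = 0.7872
P_n = (1−ρ)·ρ^n = (1 − 0.7872)·0.7872^6 = 0.2128·0.237933 = 0.050636

Final: 0.050636


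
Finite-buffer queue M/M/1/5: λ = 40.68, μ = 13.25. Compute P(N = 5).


ρ = λ/μ = 40.68/13.25 = 3.0702
P_K = (1−ρ)ρ^K/(1−ρ^(K+1)) = (-2.0702·272.788043)/(1 − 837.510761)
= -564.722718/-836.510761 = 0.675093

Final: 0.675093


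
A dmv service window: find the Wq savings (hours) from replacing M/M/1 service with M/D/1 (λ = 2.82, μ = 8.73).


ρ = 2.82/8.73 = 0.3230
Wq(M/M/1) = ρ/(μ−λ) = 0.3230/5.91 = 0.05466 hr
Wq(M/D/1) = ρ/(2(μ−λ)) = 0.02733 hr
Savings = 0.05466 − 0.02733 = 0.02733 hr

Final: 0.02733 hr


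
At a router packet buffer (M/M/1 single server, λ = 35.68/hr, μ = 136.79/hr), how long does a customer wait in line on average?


ρ = 35.68/136.79 = 0.2608
Wq = ρ/(μ−λ) = 0.2608/(136.79 − 35.68) = 0.2608/101.11 = 0.002580 hr

Final: 0.002580 hr


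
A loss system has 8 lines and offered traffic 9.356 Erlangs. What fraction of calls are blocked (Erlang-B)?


B(c,a) = (a^c/c!) / Σ_{k=0}^{c} a^k/k!
a^8/8! = 1456.133461
Σ terms (k=0..8): 1.00000 + 9.35600 + 43.76737 + 136.49583 + 319.26375 + 597.40633 + 931.55560 + 1245.09060 + 1456.13346 = 4740.068946
B = 1456.133461/4740.068946 = 0.307197

Final: 0.307197


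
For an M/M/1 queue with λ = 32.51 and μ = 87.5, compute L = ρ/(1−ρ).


ρ = λ/μ = 32.51/87.5 = 0.3715
L = ρ/(1−ρ) = 0.3715/(1 − 0.3715) = 0.3715/0.6285 = 0.5912

Final: 0.5912


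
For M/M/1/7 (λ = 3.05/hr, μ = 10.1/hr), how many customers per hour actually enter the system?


ρ = 0.3020; P_K = (1−ρ)ρ^7/(1−ρ^8) = 0.0001599
λ_eff = λ(1 − P_K) = 3.05·(1 − 0.0001599) = 3.05·0.999840 = 3.0495 /hr

Final: 3.0495 /hr
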